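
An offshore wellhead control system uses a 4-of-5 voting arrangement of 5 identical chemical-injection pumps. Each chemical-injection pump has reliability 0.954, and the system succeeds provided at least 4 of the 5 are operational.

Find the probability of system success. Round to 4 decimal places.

0.9807

R = Σ_{i=4}^{5} C(5,i) p^i (1−p)^{5−i} with p = 0.954
C(5,4)·0.954^4·0.046^1 = 0.190512
C(5,5)·0.954^5·0.046^0 = 0.790209
Sum = 0.9807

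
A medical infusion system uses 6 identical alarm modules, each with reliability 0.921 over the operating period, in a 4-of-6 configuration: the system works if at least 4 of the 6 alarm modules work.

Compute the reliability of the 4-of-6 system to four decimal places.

R = Σ_{i=4}^{6} C(6,i) p^i (1−p)^{6−i} with p = 0.921
C(6,4)·0.921^4·0.079^2 = 0.067357
C(6,5)·0.921^5·0.079^1 = 0.314106
C(6,6)·0.921^6·0.079^0 = 0.610320
Sum = 0.9918

0.9918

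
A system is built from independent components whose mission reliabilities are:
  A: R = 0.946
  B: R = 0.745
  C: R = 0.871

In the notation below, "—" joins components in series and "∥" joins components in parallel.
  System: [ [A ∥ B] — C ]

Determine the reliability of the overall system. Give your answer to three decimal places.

Parallel (A and B): 1 − (1 − 0.94600)(1 − 0.74500) = 0.98623
Series ([0.98623] and C): 0.98623 × 0.87100 = 0.859

0.859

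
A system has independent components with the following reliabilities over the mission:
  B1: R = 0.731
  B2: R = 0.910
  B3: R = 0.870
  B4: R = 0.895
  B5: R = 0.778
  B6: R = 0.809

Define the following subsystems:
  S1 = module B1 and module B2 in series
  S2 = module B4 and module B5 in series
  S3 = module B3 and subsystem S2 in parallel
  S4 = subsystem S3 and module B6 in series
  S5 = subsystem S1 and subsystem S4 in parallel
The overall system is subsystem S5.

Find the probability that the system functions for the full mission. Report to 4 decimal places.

0.9254

Series (B1 and B2): 0.731000 × 0.910000 = 0.665210
Series (B4 and B5): 0.895000 × 0.778000 = 0.696310
Parallel (B3 and [0.696310]): 1 − (1 − 0.870000)(1 − 0.696310) = 0.960520
Series ([0.960520] and B6): 0.960520 × 0.809000 = 0.777061
Parallel ([0.665210] and [0.777061]): 1 − (1 − 0.665210)(1 − 0.777061) = 0.9254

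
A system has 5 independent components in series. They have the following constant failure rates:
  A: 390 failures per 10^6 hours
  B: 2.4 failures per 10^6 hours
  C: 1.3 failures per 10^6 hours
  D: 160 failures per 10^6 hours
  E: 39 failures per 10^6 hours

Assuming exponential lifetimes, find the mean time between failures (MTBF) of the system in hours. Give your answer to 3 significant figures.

Series of exponential components: λ_sys = Σ λ_i
λ_sys = 0.00039 + 0.0000024 + 0.0000013 + 0.00016 + 0.000039 = 5.9270e-04 /h
MTBF = 1 / λ_sys = 1690 h

1690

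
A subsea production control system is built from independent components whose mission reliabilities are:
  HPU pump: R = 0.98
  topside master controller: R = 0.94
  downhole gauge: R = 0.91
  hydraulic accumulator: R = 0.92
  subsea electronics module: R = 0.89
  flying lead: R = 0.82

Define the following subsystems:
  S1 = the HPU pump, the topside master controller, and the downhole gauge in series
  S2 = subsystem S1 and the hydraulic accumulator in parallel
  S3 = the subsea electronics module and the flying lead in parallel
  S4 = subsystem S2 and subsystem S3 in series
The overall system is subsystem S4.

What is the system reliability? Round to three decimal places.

Series (HPU pump, topside master controller, and downhole gauge): 0.98000 × 0.94000 × 0.91000 = 0.83829
Parallel ([0.83829] and hydraulic accumulator): 1 − (1 − 0.83829)(1 − 0.92000) = 0.98706
Parallel (subsea electronics module and flying lead): 1 − (1 − 0.89000)(1 − 0.82000) = 0.98020
Series ([0.98706] and [0.98020]): 0.98706 × 0.98020 = 0.968

0.968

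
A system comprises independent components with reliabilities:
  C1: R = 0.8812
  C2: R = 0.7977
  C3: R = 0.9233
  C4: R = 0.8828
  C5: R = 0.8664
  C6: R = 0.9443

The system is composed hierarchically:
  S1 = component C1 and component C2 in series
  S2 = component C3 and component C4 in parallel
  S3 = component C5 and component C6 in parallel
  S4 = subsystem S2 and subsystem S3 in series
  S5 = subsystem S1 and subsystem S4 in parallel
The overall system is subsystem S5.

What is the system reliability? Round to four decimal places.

Series (C1 and C2): 0.881200 × 0.797700 = 0.702933
Parallel (C3 and C4): 1 − (1 − 0.923300)(1 − 0.882800) = 0.991011
Parallel (C5 and C6): 1 − (1 − 0.866400)(1 − 0.944300) = 0.992558
Series ([0.991011] and [0.992558]): 0.991011 × 0.992558 = 0.983636
Parallel ([0.702933] and [0.983636]): 1 − (1 − 0.702933)(1 − 0.983636) = 0.9951

0.9951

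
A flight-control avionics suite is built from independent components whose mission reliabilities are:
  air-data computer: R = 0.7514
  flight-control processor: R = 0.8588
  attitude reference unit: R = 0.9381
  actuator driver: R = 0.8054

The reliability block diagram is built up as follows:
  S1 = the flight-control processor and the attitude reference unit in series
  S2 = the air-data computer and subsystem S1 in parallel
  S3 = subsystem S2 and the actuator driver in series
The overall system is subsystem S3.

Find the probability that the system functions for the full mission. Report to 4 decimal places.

Series (flight-control processor and attitude reference unit): 0.858800 × 0.938100 = 0.805640
Parallel (air-data computer and [0.805640]): 1 − (1 − 0.751400)(1 − 0.805640) = 0.951682
Series ([0.951682] and actuator driver): 0.951682 × 0.805400 = 0.7665

0.7665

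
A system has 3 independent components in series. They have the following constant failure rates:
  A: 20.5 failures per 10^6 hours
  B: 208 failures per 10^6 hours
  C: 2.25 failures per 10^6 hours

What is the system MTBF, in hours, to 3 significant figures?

4330

Series of exponential components: λ_sys = Σ λ_i
λ_sys = 0.0000205 + 0.000208 + 0.00000225 = 2.3075e-04 /h
MTBF = 1 / λ_sys = 4330 h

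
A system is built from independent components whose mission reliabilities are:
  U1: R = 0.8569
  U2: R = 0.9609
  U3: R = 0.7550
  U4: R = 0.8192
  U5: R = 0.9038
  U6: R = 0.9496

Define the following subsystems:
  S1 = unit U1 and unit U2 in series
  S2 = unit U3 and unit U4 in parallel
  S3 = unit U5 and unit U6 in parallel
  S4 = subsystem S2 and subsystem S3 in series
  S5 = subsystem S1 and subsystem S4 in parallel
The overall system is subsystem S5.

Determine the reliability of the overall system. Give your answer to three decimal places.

0.991

Series (U1 and U2): 0.85690 × 0.96090 = 0.82340
Parallel (U3 and U4): 1 − (1 − 0.75500)(1 − 0.81920) = 0.95570
Parallel (U5 and U6): 1 − (1 − 0.90380)(1 − 0.94960) = 0.99515
Series ([0.95570] and [0.99515]): 0.95570 × 0.99515 = 0.95106
Parallel ([0.82340] and [0.95106]): 1 − (1 − 0.82340)(1 − 0.95106) = 0.991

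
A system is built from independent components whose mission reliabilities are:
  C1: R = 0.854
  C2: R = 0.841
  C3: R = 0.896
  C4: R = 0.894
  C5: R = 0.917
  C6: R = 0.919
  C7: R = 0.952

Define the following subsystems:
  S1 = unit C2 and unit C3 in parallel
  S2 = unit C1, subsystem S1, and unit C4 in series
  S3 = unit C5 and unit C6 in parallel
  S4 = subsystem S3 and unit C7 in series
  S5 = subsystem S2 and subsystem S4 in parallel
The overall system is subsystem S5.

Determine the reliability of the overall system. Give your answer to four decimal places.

Parallel (C2 and C3): 1 − (1 − 0.841000)(1 − 0.896000) = 0.983464
Series (C1, [0.983464], and C4): 0.854000 × 0.983464 × 0.894000 = 0.750851
Parallel (C5 and C6): 1 − (1 − 0.917000)(1 − 0.919000) = 0.993277
Series ([0.993277] and C7): 0.993277 × 0.952000 = 0.945600
Parallel ([0.750851] and [0.945600]): 1 − (1 − 0.750851)(1 − 0.945600) = 0.9864

0.9864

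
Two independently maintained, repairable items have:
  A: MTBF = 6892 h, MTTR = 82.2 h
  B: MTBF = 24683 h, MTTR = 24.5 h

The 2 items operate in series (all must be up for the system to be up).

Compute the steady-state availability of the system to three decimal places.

0.987

A(A) = MTBF/(MTBF+MTTR) = 6892/(6892+82.2) = 0.988214
A(B) = MTBF/(MTBF+MTTR) = 24683/(24683+24.5) = 0.999008
Series availability: 0.988214 × 0.999008 = 0.987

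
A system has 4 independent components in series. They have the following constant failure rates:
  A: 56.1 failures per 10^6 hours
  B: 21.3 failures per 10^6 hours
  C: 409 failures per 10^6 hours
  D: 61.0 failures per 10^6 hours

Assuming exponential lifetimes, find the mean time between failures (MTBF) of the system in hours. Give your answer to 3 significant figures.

Series of exponential components: λ_sys = Σ λ_i
λ_sys = 0.0000561 + 0.0000213 + 0.000409 + 0.0000610 = 5.4740e-04 /h
MTBF = 1 / λ_sys = 1830 h

1830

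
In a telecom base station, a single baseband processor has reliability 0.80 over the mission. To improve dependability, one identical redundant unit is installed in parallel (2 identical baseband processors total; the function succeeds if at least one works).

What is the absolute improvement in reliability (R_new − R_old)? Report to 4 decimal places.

R_before = 0.80
R_after = 1 − (1 − 0.80)^2 = 0.9600
ΔR = 0.9600 − 0.80 = 0.1600

0.1600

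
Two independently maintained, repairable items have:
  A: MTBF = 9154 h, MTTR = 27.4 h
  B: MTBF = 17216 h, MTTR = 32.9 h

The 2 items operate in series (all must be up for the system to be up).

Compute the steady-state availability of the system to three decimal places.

0.995

A(A) = MTBF/(MTBF+MTTR) = 9154/(9154+27.4) = 0.997016
A(B) = MTBF/(MTBF+MTTR) = 17216/(17216+32.9) = 0.998093
Series availability: 0.997016 × 0.998093 = 0.995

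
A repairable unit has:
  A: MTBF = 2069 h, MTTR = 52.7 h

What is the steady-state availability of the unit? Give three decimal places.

A(A) = MTBF/(MTBF+MTTR) = 2069/(2069+52.7) = 0.975

0.975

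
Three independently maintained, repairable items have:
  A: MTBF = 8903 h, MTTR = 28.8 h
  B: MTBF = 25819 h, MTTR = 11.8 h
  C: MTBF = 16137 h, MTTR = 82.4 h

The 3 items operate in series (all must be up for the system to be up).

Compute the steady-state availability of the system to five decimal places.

0.99126

A(A) = MTBF/(MTBF+MTTR) = 8903/(8903+28.8) = 0.996776
A(B) = MTBF/(MTBF+MTTR) = 25819/(25819+11.8) = 0.999543
A(C) = MTBF/(MTBF+MTTR) = 16137/(16137+82.4) = 0.994920
Series availability: 0.996776 × 0.999543 × 0.994920 = 0.99126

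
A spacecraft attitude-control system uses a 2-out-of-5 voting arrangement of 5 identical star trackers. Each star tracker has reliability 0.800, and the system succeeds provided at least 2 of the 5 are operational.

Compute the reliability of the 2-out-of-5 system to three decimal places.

R = Σ_{i=2}^{5} C(5,i) p^i (1−p)^{5−i} with p = 0.800
C(5,2)·0.800^2·0.200^3 = 0.05120
C(5,3)·0.800^3·0.200^2 = 0.20480
C(5,4)·0.800^4·0.200^1 = 0.40960
C(5,5)·0.800^5·0.200^0 = 0.32768
Sum = 0.993

0.993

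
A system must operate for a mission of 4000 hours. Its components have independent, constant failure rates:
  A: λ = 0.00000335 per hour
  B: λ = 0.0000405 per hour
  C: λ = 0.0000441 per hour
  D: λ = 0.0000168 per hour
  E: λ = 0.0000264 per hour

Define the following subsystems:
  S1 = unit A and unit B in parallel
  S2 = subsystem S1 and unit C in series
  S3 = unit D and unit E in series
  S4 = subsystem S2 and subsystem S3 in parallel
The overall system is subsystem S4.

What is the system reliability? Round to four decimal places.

R(A) = exp(−0.00000335 × 4000) = 0.986689
R(B) = exp(−0.0000405 × 4000) = 0.850441
R(C) = exp(−0.0000441 × 4000) = 0.838283
R(D) = exp(−0.0000168 × 4000) = 0.935008
R(E) = exp(−0.0000264 × 4000) = 0.899784
Parallel (A and B): 1 − (1 − 0.986689)(1 − 0.850441) = 0.998009
Series ([0.998009] and C): 0.998009 × 0.838283 = 0.836614
Series (D and E): 0.935008 × 0.899784 = 0.841305
Parallel ([0.836614] and [0.841305]): 1 − (1 − 0.836614)(1 − 0.841305) = 0.9741

0.9741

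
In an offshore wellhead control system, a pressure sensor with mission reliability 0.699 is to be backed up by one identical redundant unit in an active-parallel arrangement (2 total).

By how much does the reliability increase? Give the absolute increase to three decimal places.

0.210

R_before = 0.699
R_after = 1 − (1 − 0.699)^2 = 0.909
ΔR = 0.909 − 0.699 = 0.210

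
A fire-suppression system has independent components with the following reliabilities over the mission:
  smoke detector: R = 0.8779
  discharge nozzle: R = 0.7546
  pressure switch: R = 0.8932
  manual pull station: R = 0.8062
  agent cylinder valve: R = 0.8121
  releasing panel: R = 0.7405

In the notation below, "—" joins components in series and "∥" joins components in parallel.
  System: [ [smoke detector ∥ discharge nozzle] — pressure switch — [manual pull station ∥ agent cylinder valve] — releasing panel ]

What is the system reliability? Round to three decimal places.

Parallel (smoke detector and discharge nozzle): 1 − (1 − 0.87790)(1 − 0.75460) = 0.97004
Parallel (manual pull station and agent cylinder valve): 1 − (1 − 0.80620)(1 − 0.81210) = 0.96358
Series ([0.97004], pressure switch, [0.96358], and releasing panel): 0.97004 × 0.89320 × 0.96358 × 0.74050 = 0.618

0.618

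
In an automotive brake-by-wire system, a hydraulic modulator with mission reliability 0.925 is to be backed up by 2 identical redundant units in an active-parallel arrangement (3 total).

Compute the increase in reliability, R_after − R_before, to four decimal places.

0.0746

R_before = 0.925
R_after = 1 − (1 − 0.925)^3 = 0.9996
ΔR = 0.9996 − 0.925 = 0.0746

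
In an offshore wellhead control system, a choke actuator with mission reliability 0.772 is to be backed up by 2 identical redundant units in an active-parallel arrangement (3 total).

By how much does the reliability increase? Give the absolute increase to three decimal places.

R_before = 0.772
R_after = 1 − (1 − 0.772)^3 = 0.988
ΔR = 0.988 − 0.772 = 0.216

0.216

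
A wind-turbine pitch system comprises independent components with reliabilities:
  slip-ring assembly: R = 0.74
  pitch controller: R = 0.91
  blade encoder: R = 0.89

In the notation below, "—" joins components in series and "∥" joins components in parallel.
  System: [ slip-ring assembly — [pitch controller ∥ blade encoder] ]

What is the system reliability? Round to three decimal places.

Parallel (pitch controller and blade encoder): 1 − (1 − 0.91000)(1 − 0.89000) = 0.99010
Series (slip-ring assembly and [0.99010]): 0.74000 × 0.99010 = 0.733

0.733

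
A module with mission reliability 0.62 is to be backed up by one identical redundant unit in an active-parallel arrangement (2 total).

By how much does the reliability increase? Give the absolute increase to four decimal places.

0.2356

R_before = 0.62
R_after = 1 − (1 − 0.62)^2 = 0.8556
ΔR = 0.8556 − 0.62 = 0.2356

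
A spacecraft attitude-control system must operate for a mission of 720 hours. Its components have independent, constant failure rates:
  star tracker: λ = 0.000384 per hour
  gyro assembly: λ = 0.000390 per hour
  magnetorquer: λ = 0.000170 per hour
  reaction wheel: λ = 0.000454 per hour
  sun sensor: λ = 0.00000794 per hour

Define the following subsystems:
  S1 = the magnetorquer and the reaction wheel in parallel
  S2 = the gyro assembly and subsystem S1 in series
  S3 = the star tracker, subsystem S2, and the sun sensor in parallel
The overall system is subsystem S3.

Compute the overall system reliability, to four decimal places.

0.9996

R(star tracker) = exp(−0.000384 × 720) = 0.758449
R(gyro assembly) = exp(−0.000390 × 720) = 0.755179
R(magnetorquer) = exp(−0.000170 × 720) = 0.884794
R(reaction wheel) = exp(−0.000454 × 720) = 0.721170
R(sun sensor) = exp(−0.00000794 × 720) = 0.994300
Parallel (magnetorquer and reaction wheel): 1 − (1 − 0.884794)(1 − 0.721170) = 0.967877
Series (gyro assembly and [0.967877]): 0.755179 × 0.967877 = 0.730920
Parallel (star tracker, [0.730920], and sun sensor): 1 − (1 − 0.758449)(1 − 0.730920)(1 − 0.994300) = 0.9996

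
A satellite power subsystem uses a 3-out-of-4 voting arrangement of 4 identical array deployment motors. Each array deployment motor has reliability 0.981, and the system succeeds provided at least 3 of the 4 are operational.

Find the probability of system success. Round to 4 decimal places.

0.9979

R = Σ_{i=3}^{4} C(4,i) p^i (1−p)^{4−i} with p = 0.981
C(4,3)·0.981^3·0.019^1 = 0.071750
C(4,4)·0.981^4·0.019^0 = 0.926139
Sum = 0.9979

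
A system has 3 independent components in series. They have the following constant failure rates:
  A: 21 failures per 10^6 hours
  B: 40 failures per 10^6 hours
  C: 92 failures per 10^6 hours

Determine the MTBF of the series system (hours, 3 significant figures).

Series of exponential components: λ_sys = Σ λ_i
λ_sys = 0.000021 + 0.000040 + 0.000092 = 1.5300e-04 /h
MTBF = 1 / λ_sys = 6540 h

6540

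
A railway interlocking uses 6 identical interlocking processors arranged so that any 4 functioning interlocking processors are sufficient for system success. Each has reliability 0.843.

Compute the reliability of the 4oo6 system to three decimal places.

R = Σ_{i=4}^{6} C(6,i) p^i (1−p)^{6−i} with p = 0.843
C(6,4)·0.843^4·0.157^2 = 0.18672
C(6,5)·0.843^5·0.157^1 = 0.40104
C(6,6)·0.843^6·0.157^0 = 0.35889
Sum = 0.947

0.947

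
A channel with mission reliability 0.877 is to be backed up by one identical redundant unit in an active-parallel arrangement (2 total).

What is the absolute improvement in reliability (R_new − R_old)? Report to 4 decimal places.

R_before = 0.877
R_after = 1 − (1 − 0.877)^2 = 0.9849
ΔR = 0.9849 − 0.877 = 0.1079

0.1079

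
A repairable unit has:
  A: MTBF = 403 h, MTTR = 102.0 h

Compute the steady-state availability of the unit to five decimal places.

0.79802

A(A) = MTBF/(MTBF+MTTR) = 403/(403+102.0) = 0.79802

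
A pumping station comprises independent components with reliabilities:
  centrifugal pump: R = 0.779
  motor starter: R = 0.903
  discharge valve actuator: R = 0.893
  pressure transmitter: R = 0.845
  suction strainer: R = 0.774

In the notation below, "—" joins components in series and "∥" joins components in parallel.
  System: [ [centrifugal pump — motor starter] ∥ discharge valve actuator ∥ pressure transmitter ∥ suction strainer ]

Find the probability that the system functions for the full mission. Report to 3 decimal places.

0.999

Series (centrifugal pump and motor starter): 0.77900 × 0.90300 = 0.70344
Parallel ([0.70344], discharge valve actuator, pressure transmitter, and suction strainer): 1 − (1 − 0.70344)(1 − 0.89300)(1 − 0.84500)(1 − 0.77400) = 0.999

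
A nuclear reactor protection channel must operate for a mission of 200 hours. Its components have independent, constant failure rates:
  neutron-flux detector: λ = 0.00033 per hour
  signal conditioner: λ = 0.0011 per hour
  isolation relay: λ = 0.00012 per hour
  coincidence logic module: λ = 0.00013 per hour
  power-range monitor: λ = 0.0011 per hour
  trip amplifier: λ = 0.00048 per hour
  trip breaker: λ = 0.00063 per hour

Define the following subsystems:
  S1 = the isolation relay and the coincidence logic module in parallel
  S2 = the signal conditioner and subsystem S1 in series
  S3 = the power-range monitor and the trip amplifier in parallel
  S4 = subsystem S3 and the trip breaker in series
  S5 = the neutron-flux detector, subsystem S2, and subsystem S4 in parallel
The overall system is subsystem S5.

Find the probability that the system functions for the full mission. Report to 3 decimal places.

R(neutron-flux detector) = exp(−0.00033 × 200) = 0.93613
R(signal conditioner) = exp(−0.0011 × 200) = 0.80252
R(isolation relay) = exp(−0.00012 × 200) = 0.97629
R(coincidence logic module) = exp(−0.00013 × 200) = 0.97434
R(power-range monitor) = exp(−0.0011 × 200) = 0.80252
R(trip amplifier) = exp(−0.00048 × 200) = 0.90846
R(trip breaker) = exp(−0.00063 × 200) = 0.88161
Parallel (isolation relay and coincidence logic module): 1 − (1 − 0.97629)(1 − 0.97434) = 0.99939
Series (signal conditioner and [0.99939]): 0.80252 × 0.99939 = 0.80203
Parallel (power-range monitor and trip amplifier): 1 − (1 − 0.80252)(1 − 0.90846) = 0.98192
Series ([0.98192] and trip breaker): 0.98192 × 0.88161 = 0.86567
Parallel (neutron-flux detector, [0.80203], and [0.86567]): 1 − (1 − 0.93613)(1 − 0.80203)(1 − 0.86567) = 0.998

0.998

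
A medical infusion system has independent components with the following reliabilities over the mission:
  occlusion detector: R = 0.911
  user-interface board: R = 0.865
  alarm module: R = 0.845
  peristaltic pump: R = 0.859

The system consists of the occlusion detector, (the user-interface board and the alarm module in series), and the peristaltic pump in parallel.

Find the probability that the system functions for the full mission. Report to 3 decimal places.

Series (user-interface board and alarm module): 0.86500 × 0.84500 = 0.73093
Parallel (occlusion detector, [0.73093], and peristaltic pump): 1 − (1 − 0.91100)(1 − 0.73093)(1 − 0.85900) = 0.997

0.997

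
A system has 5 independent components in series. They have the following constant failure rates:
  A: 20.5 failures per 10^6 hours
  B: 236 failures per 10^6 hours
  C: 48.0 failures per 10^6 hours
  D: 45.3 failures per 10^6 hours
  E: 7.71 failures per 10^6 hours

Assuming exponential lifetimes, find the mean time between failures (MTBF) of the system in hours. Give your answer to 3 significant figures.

2800

Series of exponential components: λ_sys = Σ λ_i
λ_sys = 0.0000205 + 0.000236 + 0.0000480 + 0.0000453 + 0.00000771 = 3.5751e-04 /h
MTBF = 1 / λ_sys = 2800 h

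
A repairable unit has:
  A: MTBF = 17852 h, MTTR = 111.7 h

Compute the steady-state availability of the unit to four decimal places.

0.9938

A(A) = MTBF/(MTBF+MTTR) = 17852/(17852+111.7) = 0.9938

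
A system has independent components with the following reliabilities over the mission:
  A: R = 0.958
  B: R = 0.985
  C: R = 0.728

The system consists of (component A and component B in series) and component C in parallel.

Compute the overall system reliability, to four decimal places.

0.9847

Series (A and B): 0.958000 × 0.985000 = 0.943630
Parallel ([0.943630] and C): 1 − (1 − 0.943630)(1 − 0.728000) = 0.9847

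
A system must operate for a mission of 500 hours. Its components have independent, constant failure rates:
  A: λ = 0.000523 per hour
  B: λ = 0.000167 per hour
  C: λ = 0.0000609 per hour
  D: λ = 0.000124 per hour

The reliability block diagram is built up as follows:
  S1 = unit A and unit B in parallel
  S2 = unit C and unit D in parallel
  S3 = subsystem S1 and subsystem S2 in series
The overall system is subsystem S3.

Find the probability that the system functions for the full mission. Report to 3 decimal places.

R(A) = exp(−0.000523 × 500) = 0.76990
R(B) = exp(−0.000167 × 500) = 0.91989
R(C) = exp(−0.0000609 × 500) = 0.97001
R(D) = exp(−0.000124 × 500) = 0.93988
Parallel (A and B): 1 − (1 − 0.76990)(1 − 0.91989) = 0.98157
Parallel (C and D): 1 − (1 − 0.97001)(1 − 0.93988) = 0.99820
Series ([0.98157] and [0.99820]): 0.98157 × 0.99820 = 0.980

0.980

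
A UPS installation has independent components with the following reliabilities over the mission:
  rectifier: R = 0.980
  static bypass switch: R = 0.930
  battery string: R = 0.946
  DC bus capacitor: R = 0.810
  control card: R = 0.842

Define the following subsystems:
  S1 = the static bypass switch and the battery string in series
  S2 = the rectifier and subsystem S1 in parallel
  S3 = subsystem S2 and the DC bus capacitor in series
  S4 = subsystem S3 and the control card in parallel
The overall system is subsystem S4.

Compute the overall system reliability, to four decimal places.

0.9697

Series (static bypass switch and battery string): 0.930000 × 0.946000 = 0.879780
Parallel (rectifier and [0.879780]): 1 − (1 − 0.980000)(1 − 0.879780) = 0.997596
Series ([0.997596] and DC bus capacitor): 0.997596 × 0.810000 = 0.808053
Parallel ([0.808053] and control card): 1 − (1 − 0.808053)(1 − 0.842000) = 0.9697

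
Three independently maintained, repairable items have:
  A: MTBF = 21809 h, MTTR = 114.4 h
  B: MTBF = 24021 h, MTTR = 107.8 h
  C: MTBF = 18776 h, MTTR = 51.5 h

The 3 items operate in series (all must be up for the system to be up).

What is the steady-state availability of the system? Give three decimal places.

0.988

A(A) = MTBF/(MTBF+MTTR) = 21809/(21809+114.4) = 0.994782
A(B) = MTBF/(MTBF+MTTR) = 24021/(24021+107.8) = 0.995532
A(C) = MTBF/(MTBF+MTTR) = 18776/(18776+51.5) = 0.997265
Series availability: 0.994782 × 0.995532 × 0.997265 = 0.988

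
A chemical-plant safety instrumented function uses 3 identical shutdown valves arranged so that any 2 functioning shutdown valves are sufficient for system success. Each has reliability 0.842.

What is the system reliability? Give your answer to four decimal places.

0.9330

R = Σ_{i=2}^{3} C(3,i) p^i (1−p)^{3−i} with p = 0.842
C(3,2)·0.842^2·0.158^1 = 0.336049
C(3,3)·0.842^3·0.158^0 = 0.596948
Sum = 0.9330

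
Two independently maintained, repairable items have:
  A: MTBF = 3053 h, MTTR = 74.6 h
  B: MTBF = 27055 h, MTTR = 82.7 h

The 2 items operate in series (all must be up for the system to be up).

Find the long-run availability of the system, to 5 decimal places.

0.97317

A(A) = MTBF/(MTBF+MTTR) = 3053/(3053+74.6) = 0.976148
A(B) = MTBF/(MTBF+MTTR) = 27055/(27055+82.7) = 0.996953
Series availability: 0.976148 × 0.996953 = 0.97317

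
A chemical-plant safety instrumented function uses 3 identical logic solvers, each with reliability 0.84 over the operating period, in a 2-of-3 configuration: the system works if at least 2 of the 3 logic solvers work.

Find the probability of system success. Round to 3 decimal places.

R = Σ_{i=2}^{3} C(3,i) p^i (1−p)^{3−i} with p = 0.84
C(3,2)·0.84^2·0.16^1 = 0.33869
C(3,3)·0.84^3·0.16^0 = 0.59270
Sum = 0.931

0.931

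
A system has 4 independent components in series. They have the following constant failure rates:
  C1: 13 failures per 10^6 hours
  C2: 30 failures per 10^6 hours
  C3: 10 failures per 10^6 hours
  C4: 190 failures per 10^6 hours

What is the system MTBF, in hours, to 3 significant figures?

4120

Series of exponential components: λ_sys = Σ λ_i
λ_sys = 0.000013 + 0.000030 + 0.000010 + 0.00019 = 2.4300e-04 /h
MTBF = 1 / λ_sys = 4120 h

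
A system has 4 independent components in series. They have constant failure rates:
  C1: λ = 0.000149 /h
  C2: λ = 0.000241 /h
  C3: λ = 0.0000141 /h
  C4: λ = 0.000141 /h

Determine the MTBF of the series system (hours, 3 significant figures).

Series of exponential components: λ_sys = Σ λ_i
λ_sys = 0.000149 + 0.000241 + 0.0000141 + 0.000141 = 5.4510e-04 /h
MTBF = 1 / λ_sys = 1830 h

1830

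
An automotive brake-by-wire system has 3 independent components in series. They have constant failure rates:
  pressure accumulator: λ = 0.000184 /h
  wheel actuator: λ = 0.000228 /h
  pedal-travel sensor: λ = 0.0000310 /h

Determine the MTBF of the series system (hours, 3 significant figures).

Series of exponential components: λ_sys = Σ λ_i
λ_sys = 0.000184 + 0.000228 + 0.0000310 = 4.4300e-04 /h
MTBF = 1 / λ_sys = 2260 h

2260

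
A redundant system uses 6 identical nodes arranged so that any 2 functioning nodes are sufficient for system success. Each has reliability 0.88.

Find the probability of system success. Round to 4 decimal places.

0.9999

R = Σ_{i=2}^{6} C(6,i) p^i (1−p)^{6−i} with p = 0.88
C(6,2)·0.88^2·0.12^4 = 0.002409
C(6,3)·0.88^3·0.12^3 = 0.023552
C(6,4)·0.88^4·0.12^2 = 0.129534
C(6,5)·0.88^5·0.12^1 = 0.379967
C(6,6)·0.88^6·0.12^0 = 0.464404
Sum = 0.9999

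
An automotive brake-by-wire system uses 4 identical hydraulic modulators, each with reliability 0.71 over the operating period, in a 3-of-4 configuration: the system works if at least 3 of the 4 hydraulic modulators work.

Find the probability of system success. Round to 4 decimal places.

0.6693

R = Σ_{i=3}^{4} C(4,i) p^i (1−p)^{4−i} with p = 0.71
C(4,3)·0.71^3·0.29^1 = 0.415177
C(4,4)·0.71^4·0.29^0 = 0.254117
Sum = 0.6693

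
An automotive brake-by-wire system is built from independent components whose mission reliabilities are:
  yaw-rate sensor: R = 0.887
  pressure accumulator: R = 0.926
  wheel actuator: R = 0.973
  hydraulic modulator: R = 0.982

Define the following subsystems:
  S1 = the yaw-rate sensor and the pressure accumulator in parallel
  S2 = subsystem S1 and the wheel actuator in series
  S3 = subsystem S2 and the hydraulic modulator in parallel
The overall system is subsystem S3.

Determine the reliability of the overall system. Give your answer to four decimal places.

Parallel (yaw-rate sensor and pressure accumulator): 1 − (1 − 0.887000)(1 − 0.926000) = 0.991638
Series ([0.991638] and wheel actuator): 0.991638 × 0.973000 = 0.964864
Parallel ([0.964864] and hydraulic modulator): 1 − (1 − 0.964864)(1 − 0.982000) = 0.9994

0.9994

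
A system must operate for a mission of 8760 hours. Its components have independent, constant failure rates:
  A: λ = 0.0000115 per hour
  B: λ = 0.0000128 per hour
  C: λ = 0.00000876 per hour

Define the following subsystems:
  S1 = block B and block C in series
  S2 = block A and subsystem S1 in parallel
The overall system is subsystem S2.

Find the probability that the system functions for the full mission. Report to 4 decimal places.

R(A) = exp(−0.0000115 × 8760) = 0.904168
R(B) = exp(−0.0000128 × 8760) = 0.893930
R(C) = exp(−0.00000876 × 8760) = 0.926133
Series (B and C): 0.893930 × 0.926133 = 0.827898
Parallel (A and [0.827898]): 1 − (1 − 0.904168)(1 − 0.827898) = 0.9835

0.9835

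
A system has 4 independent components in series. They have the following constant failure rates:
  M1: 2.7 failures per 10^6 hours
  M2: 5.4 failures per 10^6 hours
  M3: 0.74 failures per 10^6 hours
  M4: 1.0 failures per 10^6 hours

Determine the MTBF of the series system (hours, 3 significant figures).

Series of exponential components: λ_sys = Σ λ_i
λ_sys = 0.0000027 + 0.0000054 + 0.00000074 + 0.0000010 = 9.8400e-06 /h
MTBF = 1 / λ_sys = 102000 h

102000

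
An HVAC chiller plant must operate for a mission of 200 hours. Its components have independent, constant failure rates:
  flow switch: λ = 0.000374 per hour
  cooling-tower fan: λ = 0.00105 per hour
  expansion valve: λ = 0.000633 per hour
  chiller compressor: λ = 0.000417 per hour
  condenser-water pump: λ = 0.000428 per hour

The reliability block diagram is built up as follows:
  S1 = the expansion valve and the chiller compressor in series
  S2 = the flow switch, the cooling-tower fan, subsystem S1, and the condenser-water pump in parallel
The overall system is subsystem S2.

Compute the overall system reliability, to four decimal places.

R(flow switch) = exp(−0.000374 × 200) = 0.927929
R(cooling-tower fan) = exp(−0.00105 × 200) = 0.810584
R(expansion valve) = exp(−0.000633 × 200) = 0.881086
R(chiller compressor) = exp(−0.000417 × 200) = 0.919983
R(condenser-water pump) = exp(−0.000428 × 200) = 0.917961
Series (expansion valve and chiller compressor): 0.881086 × 0.919983 = 0.810584
Parallel (flow switch, cooling-tower fan, [0.810584], and condenser-water pump): 1 − (1 − 0.927929)(1 − 0.810584)(1 − 0.810584)(1 − 0.917961) = 0.9998

0.9998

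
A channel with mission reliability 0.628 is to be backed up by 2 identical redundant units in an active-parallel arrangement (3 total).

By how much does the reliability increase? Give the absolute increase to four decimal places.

R_before = 0.628
R_after = 1 − (1 − 0.628)^3 = 0.9485
ΔR = 0.9485 − 0.628 = 0.3205

0.3205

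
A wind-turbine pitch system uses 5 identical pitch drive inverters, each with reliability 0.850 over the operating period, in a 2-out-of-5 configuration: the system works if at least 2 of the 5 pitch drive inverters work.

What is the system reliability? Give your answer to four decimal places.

0.9978

R = Σ_{i=2}^{5} C(5,i) p^i (1−p)^{5−i} with p = 0.850
C(5,2)·0.850^2·0.150^3 = 0.024384
C(5,3)·0.850^3·0.150^2 = 0.138178
C(5,4)·0.850^4·0.150^1 = 0.391505
C(5,5)·0.850^5·0.150^0 = 0.443705
Sum = 0.9978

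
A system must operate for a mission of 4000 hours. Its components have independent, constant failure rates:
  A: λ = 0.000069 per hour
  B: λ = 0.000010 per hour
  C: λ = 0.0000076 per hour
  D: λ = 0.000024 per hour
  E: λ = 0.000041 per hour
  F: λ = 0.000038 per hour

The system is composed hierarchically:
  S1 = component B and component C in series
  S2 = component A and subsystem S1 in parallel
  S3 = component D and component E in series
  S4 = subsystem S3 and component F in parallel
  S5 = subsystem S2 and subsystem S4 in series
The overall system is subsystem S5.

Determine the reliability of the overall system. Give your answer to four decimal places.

R(A) = exp(−0.000069 × 4000) = 0.758813
R(B) = exp(−0.000010 × 4000) = 0.960789
R(C) = exp(−0.0000076 × 4000) = 0.970057
R(D) = exp(−0.000024 × 4000) = 0.908464
R(E) = exp(−0.000041 × 4000) = 0.848742
R(F) = exp(−0.000038 × 4000) = 0.858988
Series (B and C): 0.960789 × 0.970057 = 0.932020
Parallel (A and [0.932020]): 1 − (1 − 0.758813)(1 − 0.932020) = 0.983604
Series (D and E): 0.908464 × 0.848742 = 0.771052
Parallel ([0.771052] and F): 1 − (1 − 0.771052)(1 − 0.858988) = 0.967716
Series ([0.983604] and [0.967716]): 0.983604 × 0.967716 = 0.9518

0.9518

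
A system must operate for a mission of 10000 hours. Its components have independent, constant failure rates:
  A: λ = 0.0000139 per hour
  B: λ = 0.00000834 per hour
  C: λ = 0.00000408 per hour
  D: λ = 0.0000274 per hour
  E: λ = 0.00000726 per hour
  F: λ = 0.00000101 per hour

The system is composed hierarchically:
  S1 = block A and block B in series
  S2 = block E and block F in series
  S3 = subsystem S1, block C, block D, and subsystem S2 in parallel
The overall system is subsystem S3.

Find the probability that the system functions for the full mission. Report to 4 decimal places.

0.9998

R(A) = exp(−0.0000139 × 10000) = 0.870228
R(B) = exp(−0.00000834 × 10000) = 0.919983
R(C) = exp(−0.00000408 × 10000) = 0.960021
R(D) = exp(−0.0000274 × 10000) = 0.760332
R(E) = exp(−0.00000726 × 10000) = 0.929973
R(F) = exp(−0.00000101 × 10000) = 0.989951
Series (A and B): 0.870228 × 0.919983 = 0.800595
Series (E and F): 0.929973 × 0.989951 = 0.920628
Parallel ([0.800595], C, D, and [0.920628]): 1 − (1 − 0.800595)(1 − 0.960021)(1 − 0.760332)(1 − 0.920628) = 0.9998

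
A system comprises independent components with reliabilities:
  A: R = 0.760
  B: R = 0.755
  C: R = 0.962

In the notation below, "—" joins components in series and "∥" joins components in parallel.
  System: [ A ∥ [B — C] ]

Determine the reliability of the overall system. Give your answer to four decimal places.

0.9343

Series (B and C): 0.755000 × 0.962000 = 0.726310
Parallel (A and [0.726310]): 1 − (1 − 0.760000)(1 − 0.726310) = 0.9343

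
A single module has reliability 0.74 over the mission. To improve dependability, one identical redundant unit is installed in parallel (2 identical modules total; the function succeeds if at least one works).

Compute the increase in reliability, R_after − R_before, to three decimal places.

R_before = 0.74
R_after = 1 − (1 − 0.74)^2 = 0.932
ΔR = 0.932 − 0.74 = 0.192

0.192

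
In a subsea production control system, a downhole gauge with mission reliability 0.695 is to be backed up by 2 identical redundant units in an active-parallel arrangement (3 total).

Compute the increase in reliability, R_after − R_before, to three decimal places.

R_before = 0.695
R_after = 1 − (1 − 0.695)^3 = 0.972
ΔR = 0.972 − 0.695 = 0.277

0.277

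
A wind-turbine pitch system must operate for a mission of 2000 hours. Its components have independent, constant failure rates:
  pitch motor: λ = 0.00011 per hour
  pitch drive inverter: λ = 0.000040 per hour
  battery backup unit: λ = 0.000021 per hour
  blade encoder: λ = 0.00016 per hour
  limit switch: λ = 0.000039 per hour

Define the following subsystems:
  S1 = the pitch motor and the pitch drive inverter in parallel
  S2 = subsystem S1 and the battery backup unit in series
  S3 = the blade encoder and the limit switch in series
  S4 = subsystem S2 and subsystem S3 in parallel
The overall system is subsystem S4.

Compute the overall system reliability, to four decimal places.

0.9817

R(pitch motor) = exp(−0.00011 × 2000) = 0.802519
R(pitch drive inverter) = exp(−0.000040 × 2000) = 0.923116
R(battery backup unit) = exp(−0.000021 × 2000) = 0.958870
R(blade encoder) = exp(−0.00016 × 2000) = 0.726149
R(limit switch) = exp(−0.000039 × 2000) = 0.924964
Parallel (pitch motor and pitch drive inverter): 1 − (1 − 0.802519)(1 − 0.923116) = 0.984817
Series ([0.984817] and battery backup unit): 0.984817 × 0.958870 = 0.944311
Series (blade encoder and limit switch): 0.726149 × 0.924964 = 0.671662
Parallel ([0.944311] and [0.671662]): 1 − (1 − 0.944311)(1 − 0.671662) = 0.9817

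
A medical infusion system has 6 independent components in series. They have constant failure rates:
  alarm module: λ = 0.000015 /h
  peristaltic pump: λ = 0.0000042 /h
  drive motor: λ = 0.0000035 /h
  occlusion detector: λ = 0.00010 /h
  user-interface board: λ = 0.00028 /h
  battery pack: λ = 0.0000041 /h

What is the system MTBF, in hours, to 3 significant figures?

Series of exponential components: λ_sys = Σ λ_i
λ_sys = 0.000015 + 0.0000042 + 0.0000035 + 0.00010 + 0.00028 + 0.0000041 = 4.0680e-04 /h
MTBF = 1 / λ_sys = 2460 h

2460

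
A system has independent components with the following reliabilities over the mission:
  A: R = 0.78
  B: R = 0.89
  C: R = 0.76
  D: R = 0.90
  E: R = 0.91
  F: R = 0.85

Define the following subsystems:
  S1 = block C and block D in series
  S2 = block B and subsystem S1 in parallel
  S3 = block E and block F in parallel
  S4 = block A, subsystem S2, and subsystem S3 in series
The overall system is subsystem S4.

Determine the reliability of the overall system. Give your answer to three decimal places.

0.743

Series (C and D): 0.76000 × 0.90000 = 0.68400
Parallel (B and [0.68400]): 1 − (1 − 0.89000)(1 − 0.68400) = 0.96524
Parallel (E and F): 1 − (1 − 0.91000)(1 − 0.85000) = 0.98650
Series (A, [0.96524], and [0.98650]): 0.78000 × 0.96524 × 0.98650 = 0.743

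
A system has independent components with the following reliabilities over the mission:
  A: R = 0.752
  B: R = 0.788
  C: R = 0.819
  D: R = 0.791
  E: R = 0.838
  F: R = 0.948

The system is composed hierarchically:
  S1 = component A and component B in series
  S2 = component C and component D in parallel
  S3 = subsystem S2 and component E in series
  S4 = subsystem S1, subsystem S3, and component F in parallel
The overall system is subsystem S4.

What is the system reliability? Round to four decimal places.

Series (A and B): 0.752000 × 0.788000 = 0.592576
Parallel (C and D): 1 − (1 − 0.819000)(1 − 0.791000) = 0.962171
Series ([0.962171] and E): 0.962171 × 0.838000 = 0.806299
Parallel ([0.592576], [0.806299], and F): 1 − (1 − 0.592576)(1 − 0.806299)(1 − 0.948000) = 0.9959

0.9959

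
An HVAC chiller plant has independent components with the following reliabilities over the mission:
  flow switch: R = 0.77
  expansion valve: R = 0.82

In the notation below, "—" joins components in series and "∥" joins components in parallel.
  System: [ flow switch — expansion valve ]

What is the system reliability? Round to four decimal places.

Series (flow switch and expansion valve): 0.770000 × 0.820000 = 0.6314

0.6314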